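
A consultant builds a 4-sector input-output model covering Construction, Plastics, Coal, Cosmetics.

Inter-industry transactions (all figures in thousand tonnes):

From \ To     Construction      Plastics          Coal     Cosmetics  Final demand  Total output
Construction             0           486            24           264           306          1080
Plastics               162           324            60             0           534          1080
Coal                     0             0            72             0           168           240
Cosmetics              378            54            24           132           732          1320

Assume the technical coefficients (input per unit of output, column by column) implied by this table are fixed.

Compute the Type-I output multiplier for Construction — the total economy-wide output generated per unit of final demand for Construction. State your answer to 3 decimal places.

Technical coefficients a_ij = z_ij / X_j:
  a_11 = 0/1080 = 0.00, a_21 = 162/1080 = 0.15, a_31 = 0/1080 = 0.00, a_41 = 378/1080 = 0.35
  a_12 = 486/1080 = 0.45, a_22 = 324/1080 = 0.30, a_32 = 0/1080 = 0.00, a_42 = 54/1080 = 0.05
  a_13 = 24/240 = 0.10, a_23 = 60/240 = 0.25, a_33 = 72/240 = 0.30, a_43 = 24/240 = 0.10
  a_14 = 264/1320 = 0.20, a_24 = 0/1320 = 0.00, a_34 = 0/1320 = 0.00, a_44 = 132/1320 = 0.10
I − A =
  [   1.00    -0.45    -0.10    -0.20]
  [  -0.15     0.70    -0.25     0.00]
  [   0.00     0.00     0.70     0.00]
  [  -0.35    -0.05    -0.10     0.90]
Compute the cofactors C_ij = (−1)^(i+j)·(3×3 minor ij) of I−A; the adjugate is their transpose:
adj(I−A) = Cᵀ =
  [ 0.441000   0.290500   0.180750   0.098000]
  [ 0.094500   0.581000   0.224000   0.021000]
  [ 0.000000   0.000000   0.518750   0.000000]
  [ 0.176750   0.145250   0.140375   0.442750]
det(I−A) = Σ_j (I−A)_1j·C_1j = (1.00)(0.441000) + (-0.45)(0.094500) + (-0.10)(0.000000) + (-0.20)(0.176750) = 0.363125
(I − A)⁻¹ = adj(I−A) / det(I−A) ≈
  [   1.2145     0.8000     0.4978     0.2699]
  [   0.2602     1.6000     0.6169     0.0578]
  [   0.0000     0.0000     1.4286     0.0000]
  [   0.4867     0.4000     0.3866     1.2193]
The output multiplier for sector j is the column-j sum of the Leontief inverse (I − A)⁻¹ = adj(I−A) / det(I−A).
Column 1 of adj(I−A): (0.441000, 0.094500, 0.000000, 0.176750); det(I−A) = 0.363125.
m_1 = (0.441000 + 0.094500 + 0.000000 + 0.176750) / 0.363125 = 0.71225 / 0.363125 ≈ 1.961.

m_1 = 1.961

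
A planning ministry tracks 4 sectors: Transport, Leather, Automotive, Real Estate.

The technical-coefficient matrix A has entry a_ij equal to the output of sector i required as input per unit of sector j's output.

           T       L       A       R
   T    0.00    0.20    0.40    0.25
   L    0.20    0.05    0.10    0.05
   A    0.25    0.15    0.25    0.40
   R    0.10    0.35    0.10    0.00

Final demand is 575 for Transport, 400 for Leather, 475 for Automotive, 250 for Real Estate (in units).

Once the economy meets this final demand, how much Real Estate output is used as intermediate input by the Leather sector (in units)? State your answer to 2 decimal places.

I − A =
  [   1.00    -0.20    -0.40    -0.25]
  [  -0.20     0.95    -0.10    -0.05]
  [  -0.25    -0.15     0.75    -0.40]
  [  -0.10    -0.35    -0.10     1.00]
Compute the cofactors C_ij = (−1)^(i+j)·(3×3 minor ij) of I−A; the adjugate is their transpose:
adj(I−A) = Cᵀ =
  [ 0.631625   0.327375   0.426500   0.344875]
  [ 0.176000   0.569000   0.189500   0.148250]
  [ 0.329875   0.366125   0.850250   0.440875]
  [ 0.157750   0.268500   0.194000   0.555500]
det(I−A) = Σ_j (I−A)_1j·C_1j = (1.00)(0.631625) + (-0.20)(0.176000) + (-0.40)(0.329875) + (-0.25)(0.157750) = 0.4250375
(I − A)⁻¹ = adj(I−A) / det(I−A) ≈
  [   1.4860     0.7702     1.0034     0.8114]
  [   0.4141     1.3387     0.4458     0.3488]
  [   0.7761     0.8614     2.0004     1.0373]
  [   0.3711     0.6317     0.4564     1.3069]
First solve x = (I − A)⁻¹ d = adj(I−A)·d / det(I−A); in particular x_L = (0.176000·575 + 0.569000·400 + 0.189500·475 + 0.148250·250) / 0.4250375 = 455.875 / 0.4250375 ≈ 1072.5524.
Intermediate flow from R to L: z_RL = a_RL · x_L = 0.35 × 455.875 / 0.4250375 = 159.55625 / 0.4250375 ≈ 375.39.

z_RL = 375.39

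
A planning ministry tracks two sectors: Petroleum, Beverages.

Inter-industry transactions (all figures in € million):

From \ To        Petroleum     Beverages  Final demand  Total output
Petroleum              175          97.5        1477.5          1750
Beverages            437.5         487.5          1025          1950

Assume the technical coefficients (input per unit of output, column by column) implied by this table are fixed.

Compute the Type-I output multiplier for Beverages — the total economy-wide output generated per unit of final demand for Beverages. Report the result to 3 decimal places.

Technical coefficients a_ij = z_ij / X_j:
  a_PP = 175/1750 = 0.10, a_BP = 437.5/1750 = 0.25
  a_PB = 97.5/1950 = 0.05, a_BB = 487.5/1950 = 0.25
I − A =
  [   0.90    -0.05]
  [  -0.25     0.75]
det(I−A) = (0.90)(0.75) − (-0.05)(-0.25) = 0.6625
adj(I−A) = [[0.75, 0.05], [0.25, 0.90]]
(I − A)⁻¹ = adj(I−A) / det(I−A) ≈
  [   1.1321     0.0755]
  [   0.3774     1.3585]
The output multiplier for sector j is the column-j sum of the Leontief inverse (I − A)⁻¹ = adj(I−A) / det(I−A).
Column B of adj(I−A): (0.05, 0.90); det(I−A) = 0.6625.
m_B = (0.05 + 0.90) / 0.6625 = 0.95 / 0.6625 ≈ 1.434.

m_B = 1.434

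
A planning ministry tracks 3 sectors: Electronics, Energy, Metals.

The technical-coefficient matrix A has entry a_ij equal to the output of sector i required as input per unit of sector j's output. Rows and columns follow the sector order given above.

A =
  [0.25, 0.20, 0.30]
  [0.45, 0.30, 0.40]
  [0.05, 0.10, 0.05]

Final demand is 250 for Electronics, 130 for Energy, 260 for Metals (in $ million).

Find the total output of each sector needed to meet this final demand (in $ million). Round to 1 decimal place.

I − A =
  [   0.75    -0.20    -0.30]
  [  -0.45     0.70    -0.40]
  [  -0.05    -0.10     0.95]
Cofactors of I−A, C_ij = (−1)^(i+j)·(minor ij) (rows/columns in the sector order above):
  C_11 = (0.70)(0.95) − (-0.40)(-0.10) = 0.6250
  C_12 = −[(-0.45)(0.95) − (-0.40)(-0.05)] = 0.4475
  C_13 = (-0.45)(-0.10) − (0.70)(-0.05) = 0.0800
  C_21 = −[(-0.20)(0.95) − (-0.30)(-0.10)] = 0.2200
  C_22 = (0.75)(0.95) − (-0.30)(-0.05) = 0.6975
  C_23 = −[(0.75)(-0.10) − (-0.20)(-0.05)] = 0.0850
  C_31 = (-0.20)(-0.40) − (-0.30)(0.70) = 0.2900
  C_32 = −[(0.75)(-0.40) − (-0.30)(-0.45)] = 0.4350
  C_33 = (0.75)(0.70) − (-0.20)(-0.45) = 0.4350
det(I−A) = Σ_j (I−A)_1j·C_1j = (0.75)(0.6250) + (-0.20)(0.4475) + (-0.30)(0.0800) = 0.35525
adj(I−A) = Cᵀ =
  [ 0.6250   0.2200   0.2900]
  [ 0.4475   0.6975   0.4350]
  [ 0.0800   0.0850   0.4350]
(I − A)⁻¹ = adj(I−A) / det(I−A) ≈
  [   1.7593     0.6193     0.8163]
  [   1.2597     1.9634     1.2245]
  [   0.2252     0.2393     1.2245]
x = (I − A)⁻¹ d = adj(I−A)·d / det(I−A), with det(I−A) = 0.35525:
  x_1 = (0.6250·250 + 0.2200·130 + 0.2900·260) / 0.35525 = 260.25 / 0.35525 ≈ 732.6
  x_2 = (0.4475·250 + 0.6975·130 + 0.4350·260) / 0.35525 = 315.65 / 0.35525 ≈ 888.5
  x_3 = (0.0800·250 + 0.0850·130 + 0.4350·260) / 0.35525 = 144.15 / 0.35525 ≈ 405.8

x_1 = 732.6, x_2 = 888.5, x_3 = 405.8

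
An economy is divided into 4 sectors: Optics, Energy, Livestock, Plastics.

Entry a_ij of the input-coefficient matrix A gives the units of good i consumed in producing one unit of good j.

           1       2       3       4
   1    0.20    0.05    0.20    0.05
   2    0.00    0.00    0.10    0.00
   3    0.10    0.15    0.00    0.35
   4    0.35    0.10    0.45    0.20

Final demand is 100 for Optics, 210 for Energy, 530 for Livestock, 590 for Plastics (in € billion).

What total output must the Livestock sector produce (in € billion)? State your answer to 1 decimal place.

x_3 = 1239.5

I − A =
  [   0.80    -0.05    -0.20    -0.05]
  [   0.00     1.00    -0.10     0.00]
  [  -0.10    -0.15     1.00    -0.35]
  [  -0.35    -0.10    -0.45     0.80]
Compute the cofactors C_ij = (−1)^(i+j)·(3×3 minor ij) of I−A; the adjugate is their transpose:
adj(I−A) = Cᵀ =
  [ 0.62700   0.07150   0.18700   0.12100]
  [ 0.02025   0.45375   0.06225   0.02850]
  [ 0.20250   0.13200   0.62250   0.28500]
  [ 0.39075   0.16225   0.43975   0.76750]
det(I−A) = Σ_j (I−A)_1j·C_1j = (0.80)(0.62700) + (-0.05)(0.02025) + (-0.20)(0.20250) + (-0.05)(0.39075) = 0.44055
(I − A)⁻¹ = adj(I−A) / det(I−A) ≈
  [   1.4232     0.1623     0.4245     0.2747]
  [   0.0460     1.0300     0.1413     0.0647]
  [   0.4597     0.2996     1.4130     0.6469]
  [   0.8870     0.3683     0.9982     1.7421]
x = (I − A)⁻¹ d = adj(I−A)·d / det(I−A), with det(I−A) = 0.44055:
  x_1 = (0.62700·100 + 0.07150·210 + 0.18700·530 + 0.12100·590) / 0.44055 = 248.215 / 0.44055 ≈ 563.4
  x_2 = (0.02025·100 + 0.45375·210 + 0.06225·530 + 0.02850·590) / 0.44055 = 147.12 / 0.44055 ≈ 333.9
  x_3 = (0.20250·100 + 0.13200·210 + 0.62250·530 + 0.28500·590) / 0.44055 = 546.045 / 0.44055 ≈ 1239.5
  x_4 = (0.39075·100 + 0.16225·210 + 0.43975·530 + 0.76750·590) / 0.44055 = 759.04 / 0.44055 ≈ 1722.9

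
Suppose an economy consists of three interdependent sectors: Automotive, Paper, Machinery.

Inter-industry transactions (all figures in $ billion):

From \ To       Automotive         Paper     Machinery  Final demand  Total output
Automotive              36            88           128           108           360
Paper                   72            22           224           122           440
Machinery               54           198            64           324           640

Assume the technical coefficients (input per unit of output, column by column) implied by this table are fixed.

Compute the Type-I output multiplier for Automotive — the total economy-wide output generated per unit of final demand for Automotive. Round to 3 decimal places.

m_A = 2.174

Technical coefficients a_ij = z_ij / X_j:
  a_AA = 36/360 = 0.10, a_PA = 72/360 = 0.20, a_MA = 54/360 = 0.15
  a_AP = 88/440 = 0.20, a_PP = 22/440 = 0.05, a_MP = 198/440 = 0.45
  a_AM = 128/640 = 0.20, a_PM = 224/640 = 0.35, a_MM = 64/640 = 0.10
I − A =
  [   0.90    -0.20    -0.20]
  [  -0.20     0.95    -0.35]
  [  -0.15    -0.45     0.90]
Cofactors of I−A, C_ij = (−1)^(i+j)·(minor ij) (rows/columns in the sector order above):
  C_11 = (0.95)(0.90) − (-0.35)(-0.45) = 0.6975
  C_12 = −[(-0.20)(0.90) − (-0.35)(-0.15)] = 0.2325
  C_13 = (-0.20)(-0.45) − (0.95)(-0.15) = 0.2325
  C_21 = −[(-0.20)(0.90) − (-0.20)(-0.45)] = 0.2700
  C_22 = (0.90)(0.90) − (-0.20)(-0.15) = 0.7800
  C_23 = −[(0.90)(-0.45) − (-0.20)(-0.15)] = 0.4350
  C_31 = (-0.20)(-0.35) − (-0.20)(0.95) = 0.2600
  C_32 = −[(0.90)(-0.35) − (-0.20)(-0.20)] = 0.3550
  C_33 = (0.90)(0.95) − (-0.20)(-0.20) = 0.8150
det(I−A) = Σ_j (I−A)_1j·C_1j = (0.90)(0.6975) + (-0.20)(0.2325) + (-0.20)(0.2325) = 0.53475
adj(I−A) = Cᵀ =
  [ 0.6975   0.2700   0.2600]
  [ 0.2325   0.7800   0.3550]
  [ 0.2325   0.4350   0.8150]
(I − A)⁻¹ = adj(I−A) / det(I−A) ≈
  [   1.3043     0.5049     0.4862]
  [   0.4348     1.4586     0.6639]
  [   0.4348     0.8135     1.5241]
The output multiplier for sector j is the column-j sum of the Leontief inverse (I − A)⁻¹ = adj(I−A) / det(I−A).
Column A of adj(I−A): (0.6975, 0.2325, 0.2325); det(I−A) = 0.53475.
m_A = (0.6975 + 0.2325 + 0.2325) / 0.53475 = 1.1625 / 0.53475 ≈ 2.174.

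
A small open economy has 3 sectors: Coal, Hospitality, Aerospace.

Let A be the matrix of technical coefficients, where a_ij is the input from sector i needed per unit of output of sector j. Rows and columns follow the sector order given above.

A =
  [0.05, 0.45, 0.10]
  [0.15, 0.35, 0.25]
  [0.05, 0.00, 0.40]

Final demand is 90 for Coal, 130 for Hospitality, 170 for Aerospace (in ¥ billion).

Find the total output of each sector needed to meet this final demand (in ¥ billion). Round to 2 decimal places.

I − A =
  [   0.95    -0.45    -0.10]
  [  -0.15     0.65    -0.25]
  [  -0.05     0.00     0.60]
Cofactors of I−A, C_ij = (−1)^(i+j)·(minor ij) (rows/columns in the sector order above):
  C_11 = (0.65)(0.60) − (-0.25)(0.00) = 0.3900
  C_12 = −[(-0.15)(0.60) − (-0.25)(-0.05)] = 0.1025
  C_13 = (-0.15)(0.00) − (0.65)(-0.05) = 0.0325
  C_21 = −[(-0.45)(0.60) − (-0.10)(0.00)] = 0.2700
  C_22 = (0.95)(0.60) − (-0.10)(-0.05) = 0.5650
  C_23 = −[(0.95)(0.00) − (-0.45)(-0.05)] = 0.0225
  C_31 = (-0.45)(-0.25) − (-0.10)(0.65) = 0.1775
  C_32 = −[(0.95)(-0.25) − (-0.10)(-0.15)] = 0.2525
  C_33 = (0.95)(0.65) − (-0.45)(-0.15) = 0.5500
det(I−A) = Σ_j (I−A)_1j·C_1j = (0.95)(0.3900) + (-0.45)(0.1025) + (-0.10)(0.0325) = 0.321125
adj(I−A) = Cᵀ =
  [ 0.3900   0.2700   0.1775]
  [ 0.1025   0.5650   0.2525]
  [ 0.0325   0.0225   0.5500]
(I − A)⁻¹ = adj(I−A) / det(I−A) ≈
  [   1.2145     0.8408     0.5527]
  [   0.3192     1.7594     0.7863]
  [   0.1012     0.0701     1.7127]
x = (I − A)⁻¹ d = adj(I−A)·d / det(I−A), with det(I−A) = 0.321125:
  x_C = (0.3900·90 + 0.2700·130 + 0.1775·170) / 0.321125 = 100.375 / 0.321125 ≈ 312.57
  x_H = (0.1025·90 + 0.5650·130 + 0.2525·170) / 0.321125 = 125.60 / 0.321125 ≈ 391.12
  x_A = (0.0325·90 + 0.0225·130 + 0.5500·170) / 0.321125 = 99.35 / 0.321125 ≈ 309.38

x_C = 312.57, x_H = 391.12, x_A = 309.38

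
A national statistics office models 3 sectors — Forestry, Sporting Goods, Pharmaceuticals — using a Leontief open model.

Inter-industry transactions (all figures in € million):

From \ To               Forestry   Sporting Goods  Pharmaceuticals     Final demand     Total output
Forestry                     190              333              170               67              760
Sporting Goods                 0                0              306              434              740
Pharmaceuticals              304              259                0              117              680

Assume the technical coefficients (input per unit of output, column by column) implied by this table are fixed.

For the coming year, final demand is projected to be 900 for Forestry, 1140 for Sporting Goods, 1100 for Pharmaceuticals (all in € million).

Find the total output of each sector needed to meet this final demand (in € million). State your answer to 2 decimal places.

x_F = 4144.72, x_S = 2826.17, x_P = 3747.05

Technical coefficients a_ij = z_ij / X_j:
  a_FF = 190/760 = 0.25, a_SF = 0/760 = 0.00, a_PF = 304/760 = 0.40
  a_FS = 333/740 = 0.45, a_SS = 0/740 = 0.00, a_PS = 259/740 = 0.35
  a_FP = 170/680 = 0.25, a_SP = 306/680 = 0.45, a_PP = 0/680 = 0.00
I − A =
  [   0.75    -0.45    -0.25]
  [   0.00     1.00    -0.45]
  [  -0.40    -0.35     1.00]
Cofactors of I−A, C_ij = (−1)^(i+j)·(minor ij) (rows/columns in the sector order above):
  C_11 = (1.00)(1.00) − (-0.45)(-0.35) = 0.8425
  C_12 = −[(0.00)(1.00) − (-0.45)(-0.40)] = 0.1800
  C_13 = (0.00)(-0.35) − (1.00)(-0.40) = 0.4000
  C_21 = −[(-0.45)(1.00) − (-0.25)(-0.35)] = 0.5375
  C_22 = (0.75)(1.00) − (-0.25)(-0.40) = 0.6500
  C_23 = −[(0.75)(-0.35) − (-0.45)(-0.40)] = 0.4425
  C_31 = (-0.45)(-0.45) − (-0.25)(1.00) = 0.4525
  C_32 = −[(0.75)(-0.45) − (-0.25)(0.00)] = 0.3375
  C_33 = (0.75)(1.00) − (-0.45)(0.00) = 0.7500
det(I−A) = Σ_j (I−A)_1j·C_1j = (0.75)(0.8425) + (-0.45)(0.1800) + (-0.25)(0.4000) = 0.450875
adj(I−A) = Cᵀ =
  [ 0.8425   0.5375   0.4525]
  [ 0.1800   0.6500   0.3375]
  [ 0.4000   0.4425   0.7500]
(I − A)⁻¹ = adj(I−A) / det(I−A) ≈
  [   1.8686     1.1921     1.0036]
  [   0.3992     1.4416     0.7485]
  [   0.8872     0.9814     1.6634]
x = (I − A)⁻¹ d = adj(I−A)·d / det(I−A), with det(I−A) = 0.450875:
  x_F = (0.8425·900 + 0.5375·1140 + 0.4525·1100) / 0.450875 = 1868.75 / 0.450875 ≈ 4144.72
  x_S = (0.1800·900 + 0.6500·1140 + 0.3375·1100) / 0.450875 = 1274.25 / 0.450875 ≈ 2826.17
  x_P = (0.4000·900 + 0.4425·1140 + 0.7500·1100) / 0.450875 = 1689.45 / 0.450875 ≈ 3747.05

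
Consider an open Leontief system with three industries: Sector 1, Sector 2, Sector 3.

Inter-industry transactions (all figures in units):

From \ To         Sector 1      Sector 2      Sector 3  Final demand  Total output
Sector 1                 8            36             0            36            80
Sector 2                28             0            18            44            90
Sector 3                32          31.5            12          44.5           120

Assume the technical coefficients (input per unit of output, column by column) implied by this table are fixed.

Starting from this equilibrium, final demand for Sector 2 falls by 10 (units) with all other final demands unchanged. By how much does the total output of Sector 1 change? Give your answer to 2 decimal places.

Δx_1 = -5.88

Technical coefficients a_ij = z_ij / X_j:
  a_11 = 8/80 = 0.10, a_21 = 28/80 = 0.35, a_31 = 32/80 = 0.40
  a_12 = 36/90 = 0.40, a_22 = 0/90 = 0.00, a_32 = 31.5/90 = 0.35
  a_13 = 0/120 = 0.00, a_23 = 18/120 = 0.15, a_33 = 12/120 = 0.10
I − A =
  [   0.90    -0.40     0.00]
  [  -0.35     1.00    -0.15]
  [  -0.40    -0.35     0.90]
Cofactors of I−A, C_ij = (−1)^(i+j)·(minor ij) (rows/columns in the sector order above):
  C_11 = (1.00)(0.90) − (-0.15)(-0.35) = 0.8475
  C_12 = −[(-0.35)(0.90) − (-0.15)(-0.40)] = 0.3750
  C_13 = (-0.35)(-0.35) − (1.00)(-0.40) = 0.5225
  C_21 = −[(-0.40)(0.90) − (0.00)(-0.35)] = 0.3600
  C_22 = (0.90)(0.90) − (0.00)(-0.40) = 0.8100
  C_23 = −[(0.90)(-0.35) − (-0.40)(-0.40)] = 0.4750
  C_31 = (-0.40)(-0.15) − (0.00)(1.00) = 0.0600
  C_32 = −[(0.90)(-0.15) − (0.00)(-0.35)] = 0.1350
  C_33 = (0.90)(1.00) − (-0.40)(-0.35) = 0.7600
det(I−A) = Σ_j (I−A)_1j·C_1j = (0.90)(0.8475) + (-0.40)(0.3750) + (0.00)(0.5225) = 0.61275
adj(I−A) = Cᵀ =
  [ 0.8475   0.3600   0.0600]
  [ 0.3750   0.8100   0.1350]
  [ 0.5225   0.4750   0.7600]
(I − A)⁻¹ = adj(I−A) / det(I−A) ≈
  [   1.3831     0.5875     0.0979]
  [   0.6120     1.3219     0.2203]
  [   0.8527     0.7752     1.2403]
Δx = (I − A)⁻¹ Δd with Δd having -10 in the Sector 2 component and 0 elsewhere.
So Δx_1 = L_12 · (-10), where L_12 = adj(I−A)_12 / det(I−A) = 0.3600 / 0.61275.
Δx_1 = 0.3600 × (-10) / 0.61275 = -3.60 / 0.61275 ≈ -5.88.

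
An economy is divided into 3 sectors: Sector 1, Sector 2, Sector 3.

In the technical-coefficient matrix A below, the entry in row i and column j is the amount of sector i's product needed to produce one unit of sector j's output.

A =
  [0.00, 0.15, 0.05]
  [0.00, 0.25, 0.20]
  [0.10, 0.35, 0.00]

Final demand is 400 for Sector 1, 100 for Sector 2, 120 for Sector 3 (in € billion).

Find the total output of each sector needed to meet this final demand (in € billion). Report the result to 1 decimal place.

I − A =
  [   1.00    -0.15    -0.05]
  [   0.00     0.75    -0.20]
  [  -0.10    -0.35     1.00]
Cofactors of I−A, C_ij = (−1)^(i+j)·(minor ij) (rows/columns in the sector order above):
  C_11 = (0.75)(1.00) − (-0.20)(-0.35) = 0.6800
  C_12 = −[(0.00)(1.00) − (-0.20)(-0.10)] = 0.0200
  C_13 = (0.00)(-0.35) − (0.75)(-0.10) = 0.0750
  C_21 = −[(-0.15)(1.00) − (-0.05)(-0.35)] = 0.1675
  C_22 = (1.00)(1.00) − (-0.05)(-0.10) = 0.9950
  C_23 = −[(1.00)(-0.35) − (-0.15)(-0.10)] = 0.3650
  C_31 = (-0.15)(-0.20) − (-0.05)(0.75) = 0.0675
  C_32 = −[(1.00)(-0.20) − (-0.05)(0.00)] = 0.2000
  C_33 = (1.00)(0.75) − (-0.15)(0.00) = 0.7500
det(I−A) = Σ_j (I−A)_1j·C_1j = (1.00)(0.6800) + (-0.15)(0.0200) + (-0.05)(0.0750) = 0.67325
adj(I−A) = Cᵀ =
  [ 0.6800   0.1675   0.0675]
  [ 0.0200   0.9950   0.2000]
  [ 0.0750   0.3650   0.7500]
(I − A)⁻¹ = adj(I−A) / det(I−A) ≈
  [   1.0100     0.2488     0.1003]
  [   0.0297     1.4779     0.2971]
  [   0.1114     0.5421     1.1140]
x = (I − A)⁻¹ d = adj(I−A)·d / det(I−A), with det(I−A) = 0.67325:
  x_1 = (0.6800·400 + 0.1675·100 + 0.0675·120) / 0.67325 = 296.85 / 0.67325 ≈ 440.9
  x_2 = (0.0200·400 + 0.9950·100 + 0.2000·120) / 0.67325 = 131.50 / 0.67325 ≈ 195.3
  x_3 = (0.0750·400 + 0.3650·100 + 0.7500·120) / 0.67325 = 156.50 / 0.67325 ≈ 232.5

x_1 = 440.9, x_2 = 195.3, x_3 = 232.5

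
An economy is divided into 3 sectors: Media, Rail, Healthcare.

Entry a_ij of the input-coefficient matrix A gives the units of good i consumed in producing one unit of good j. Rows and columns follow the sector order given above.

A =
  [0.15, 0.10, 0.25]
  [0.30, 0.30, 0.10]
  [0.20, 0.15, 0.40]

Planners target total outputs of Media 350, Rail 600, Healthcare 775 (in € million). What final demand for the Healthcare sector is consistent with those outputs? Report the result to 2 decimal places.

I − A =
  [   0.85    -0.10    -0.25]
  [  -0.30     0.70    -0.10]
  [  -0.20    -0.15     0.60]
d = (I − A) x:
  d_M = (+0.85)·350 + (-0.10)·600 + (-0.25)·775 = 43.75
  d_R = (-0.30)·350 + (+0.70)·600 + (-0.10)·775 = 237.50
  d_H = (-0.20)·350 + (-0.15)·600 + (+0.60)·775 = 305.00

d_H = 305.00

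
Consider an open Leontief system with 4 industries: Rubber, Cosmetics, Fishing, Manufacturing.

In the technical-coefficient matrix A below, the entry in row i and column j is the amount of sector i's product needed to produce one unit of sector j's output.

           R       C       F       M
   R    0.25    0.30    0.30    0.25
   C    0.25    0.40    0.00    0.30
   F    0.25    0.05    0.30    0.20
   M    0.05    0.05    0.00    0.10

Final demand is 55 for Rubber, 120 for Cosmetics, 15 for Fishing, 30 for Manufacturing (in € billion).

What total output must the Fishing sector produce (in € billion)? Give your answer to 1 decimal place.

x_F = 181.1

I − A =
  [   0.75    -0.30    -0.30    -0.25]
  [  -0.25     0.60     0.00    -0.30]
  [  -0.25    -0.05     0.70    -0.20]
  [  -0.05    -0.05     0.00     0.90]
Compute the cofactors C_ij = (−1)^(i+j)·(3×3 minor ij) of I−A; the adjugate is their transpose:
adj(I−A) = Cᵀ =
  [ 0.367500   0.214250   0.157500   0.208500]
  [ 0.168000   0.393250   0.072000   0.193750]
  [ 0.151750   0.114250   0.311125   0.149375]
  [ 0.029750   0.033750   0.012750   0.213750]
det(I−A) = Σ_j (I−A)_1j·C_1j = (0.75)(0.367500) + (-0.30)(0.168000) + (-0.30)(0.151750) + (-0.25)(0.029750) = 0.1722625
(I − A)⁻¹ = adj(I−A) / det(I−A) ≈
  [   2.1334     1.2437     0.9143     1.2104]
  [   0.9753     2.2829     0.4180     1.1247]
  [   0.8809     0.6632     1.8061     0.8671]
  [   0.1727     0.1959     0.0740     1.2408]
x = (I − A)⁻¹ d = adj(I−A)·d / det(I−A), with det(I−A) = 0.1722625:
  x_R = (0.367500·55 + 0.214250·120 + 0.157500·15 + 0.208500·30) / 0.1722625 = 54.54 / 0.1722625 ≈ 316.6
  x_C = (0.168000·55 + 0.393250·120 + 0.072000·15 + 0.193750·30) / 0.1722625 = 63.3225 / 0.1722625 ≈ 367.6
  x_F = (0.151750·55 + 0.114250·120 + 0.311125·15 + 0.149375·30) / 0.1722625 = 31.204375 / 0.1722625 ≈ 181.1
  x_M = (0.029750·55 + 0.033750·120 + 0.012750·15 + 0.213750·30) / 0.1722625 = 12.29 / 0.1722625 ≈ 71.3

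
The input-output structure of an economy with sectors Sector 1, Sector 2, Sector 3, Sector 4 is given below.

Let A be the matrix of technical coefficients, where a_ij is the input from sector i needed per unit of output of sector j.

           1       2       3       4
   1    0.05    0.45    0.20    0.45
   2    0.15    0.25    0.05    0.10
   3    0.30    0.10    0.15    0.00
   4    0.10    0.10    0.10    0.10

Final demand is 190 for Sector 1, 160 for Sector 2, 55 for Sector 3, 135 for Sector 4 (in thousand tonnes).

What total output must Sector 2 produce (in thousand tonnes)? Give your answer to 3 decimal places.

x_2 = 392.684

I − A =
  [   0.95    -0.45    -0.20    -0.45]
  [  -0.15     0.75    -0.05    -0.10]
  [  -0.30    -0.10     0.85     0.00]
  [  -0.10    -0.10    -0.10     0.90]
Compute the cofactors C_ij = (−1)^(i+j)·(3×3 minor ij) of I−A; the adjugate is their transpose:
adj(I−A) = Cᵀ =
  [ 0.559750   0.405000   0.193750   0.324875]
  [ 0.139750   0.621000   0.085750   0.138875]
  [ 0.214000   0.216000   0.526000   0.131000]
  [ 0.101500   0.138000   0.089500   0.488750]
det(I−A) = Σ_j (I−A)_1j·C_1j = (0.95)(0.559750) + (-0.45)(0.139750) + (-0.20)(0.214000) + (-0.45)(0.101500) = 0.3804
(I − A)⁻¹ = adj(I−A) / det(I−A) ≈
  [   1.4715     1.0647     0.5093     0.8540]
  [   0.3674     1.6325     0.2254     0.3651]
  [   0.5626     0.5678     1.3828     0.3444]
  [   0.2668     0.3628     0.2353     1.2848]
x = (I − A)⁻¹ d = adj(I−A)·d / det(I−A), with det(I−A) = 0.3804:
  x_1 = (0.559750·190 + 0.405000·160 + 0.193750·55 + 0.324875·135) / 0.3804 = 225.666875 / 0.3804 ≈ 593.236
  x_2 = (0.139750·190 + 0.621000·160 + 0.085750·55 + 0.138875·135) / 0.3804 = 149.376875 / 0.3804 ≈ 392.684
  x_3 = (0.214000·190 + 0.216000·160 + 0.526000·55 + 0.131000·135) / 0.3804 = 121.835 / 0.3804 ≈ 320.281
  x_4 = (0.101500·190 + 0.138000·160 + 0.089500·55 + 0.488750·135) / 0.3804 = 112.26875 / 0.3804 ≈ 295.133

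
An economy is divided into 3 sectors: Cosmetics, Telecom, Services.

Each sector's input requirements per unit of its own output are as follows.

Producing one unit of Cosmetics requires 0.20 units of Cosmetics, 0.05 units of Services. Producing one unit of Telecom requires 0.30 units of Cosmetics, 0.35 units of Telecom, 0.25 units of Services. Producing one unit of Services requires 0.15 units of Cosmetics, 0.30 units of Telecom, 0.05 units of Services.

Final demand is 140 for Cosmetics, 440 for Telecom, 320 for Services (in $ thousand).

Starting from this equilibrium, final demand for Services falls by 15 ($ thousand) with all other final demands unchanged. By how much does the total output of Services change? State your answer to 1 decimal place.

I − A =
  [   0.80    -0.30    -0.15]
  [   0.00     0.65    -0.30]
  [  -0.05    -0.25     0.95]
Cofactors of I−A, C_ij = (−1)^(i+j)·(minor ij) (rows/columns in the sector order above):
  C_11 = (0.65)(0.95) − (-0.30)(-0.25) = 0.5425
  C_12 = −[(0.00)(0.95) − (-0.30)(-0.05)] = 0.0150
  C_13 = (0.00)(-0.25) − (0.65)(-0.05) = 0.0325
  C_21 = −[(-0.30)(0.95) − (-0.15)(-0.25)] = 0.3225
  C_22 = (0.80)(0.95) − (-0.15)(-0.05) = 0.7525
  C_23 = −[(0.80)(-0.25) − (-0.30)(-0.05)] = 0.2150
  C_31 = (-0.30)(-0.30) − (-0.15)(0.65) = 0.1875
  C_32 = −[(0.80)(-0.30) − (-0.15)(0.00)] = 0.2400
  C_33 = (0.80)(0.65) − (-0.30)(0.00) = 0.5200
det(I−A) = Σ_j (I−A)_1j·C_1j = (0.80)(0.5425) + (-0.30)(0.0150) + (-0.15)(0.0325) = 0.424625
adj(I−A) = Cᵀ =
  [ 0.5425   0.3225   0.1875]
  [ 0.0150   0.7525   0.2400]
  [ 0.0325   0.2150   0.5200]
(I − A)⁻¹ = adj(I−A) / det(I−A) ≈
  [   1.2776     0.7595     0.4416]
  [   0.0353     1.7722     0.5652]
  [   0.0765     0.5063     1.2246]
Δx = (I − A)⁻¹ Δd with Δd having -15 in the Services component and 0 elsewhere.
So Δx_3 = L_33 · (-15), where L_33 = adj(I−A)_33 / det(I−A) = 0.5200 / 0.424625.
Δx_3 = 0.5200 × (-15) / 0.424625 = -7.80 / 0.424625 ≈ -18.4.

Δx_3 = -18.4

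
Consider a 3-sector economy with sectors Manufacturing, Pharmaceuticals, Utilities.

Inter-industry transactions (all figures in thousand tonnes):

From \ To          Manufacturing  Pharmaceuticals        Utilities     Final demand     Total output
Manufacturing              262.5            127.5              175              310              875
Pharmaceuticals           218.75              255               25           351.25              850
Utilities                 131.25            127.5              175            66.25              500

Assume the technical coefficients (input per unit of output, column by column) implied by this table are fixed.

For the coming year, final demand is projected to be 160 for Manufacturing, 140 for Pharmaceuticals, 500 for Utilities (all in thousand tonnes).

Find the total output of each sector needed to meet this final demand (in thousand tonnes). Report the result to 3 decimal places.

x_M = 920.021, x_P = 608.723, x_U = 1122.018

Technical coefficients a_ij = z_ij / X_j:
  a_MM = 262.5/875 = 0.30, a_PM = 218.75/875 = 0.25, a_UM = 131.25/875 = 0.15
  a_MP = 127.5/850 = 0.15, a_PP = 255/850 = 0.30, a_UP = 127.5/850 = 0.15
  a_MU = 175/500 = 0.35, a_PU = 25/500 = 0.05, a_UU = 175/500 = 0.35
I − A =
  [   0.70    -0.15    -0.35]
  [  -0.25     0.70    -0.05]
  [  -0.15    -0.15     0.65]
Cofactors of I−A, C_ij = (−1)^(i+j)·(minor ij) (rows/columns in the sector order above):
  C_11 = (0.70)(0.65) − (-0.05)(-0.15) = 0.4475
  C_12 = −[(-0.25)(0.65) − (-0.05)(-0.15)] = 0.1700
  C_13 = (-0.25)(-0.15) − (0.70)(-0.15) = 0.1425
  C_21 = −[(-0.15)(0.65) − (-0.35)(-0.15)] = 0.1500
  C_22 = (0.70)(0.65) − (-0.35)(-0.15) = 0.4025
  C_23 = −[(0.70)(-0.15) − (-0.15)(-0.15)] = 0.1275
  C_31 = (-0.15)(-0.05) − (-0.35)(0.70) = 0.2525
  C_32 = −[(0.70)(-0.05) − (-0.35)(-0.25)] = 0.1225
  C_33 = (0.70)(0.70) − (-0.15)(-0.25) = 0.4525
det(I−A) = Σ_j (I−A)_1j·C_1j = (0.70)(0.4475) + (-0.15)(0.1700) + (-0.35)(0.1425) = 0.237875
adj(I−A) = Cᵀ =
  [ 0.4475   0.1500   0.2525]
  [ 0.1700   0.4025   0.1225]
  [ 0.1425   0.1275   0.4525]
(I − A)⁻¹ = adj(I−A) / det(I−A) ≈
  [   1.8812     0.6306     1.0615]
  [   0.7147     1.6921     0.5150]
  [   0.5991     0.5360     1.9023]
x = (I − A)⁻¹ d = adj(I−A)·d / det(I−A), with det(I−A) = 0.237875:
  x_M = (0.4475·160 + 0.1500·140 + 0.2525·500) / 0.237875 = 218.85 / 0.237875 ≈ 920.021
  x_P = (0.1700·160 + 0.4025·140 + 0.1225·500) / 0.237875 = 144.80 / 0.237875 ≈ 608.723
  x_U = (0.1425·160 + 0.1275·140 + 0.4525·500) / 0.237875 = 266.90 / 0.237875 ≈ 1122.018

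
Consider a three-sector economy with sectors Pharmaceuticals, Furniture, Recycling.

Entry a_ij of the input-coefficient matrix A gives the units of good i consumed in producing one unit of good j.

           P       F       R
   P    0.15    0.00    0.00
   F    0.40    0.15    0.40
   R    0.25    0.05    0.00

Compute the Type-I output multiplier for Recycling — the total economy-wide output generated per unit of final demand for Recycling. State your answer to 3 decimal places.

m_R = 1.506

I − A =
  [   0.85     0.00     0.00]
  [  -0.40     0.85    -0.40]
  [  -0.25    -0.05     1.00]
Cofactors of I−A, C_ij = (−1)^(i+j)·(minor ij) (rows/columns in the sector order above):
  C_11 = (0.85)(1.00) − (-0.40)(-0.05) = 0.8300
  C_12 = −[(-0.40)(1.00) − (-0.40)(-0.25)] = 0.5000
  C_13 = (-0.40)(-0.05) − (0.85)(-0.25) = 0.2325
  C_21 = −[(0.00)(1.00) − (0.00)(-0.05)] = 0.0000
  C_22 = (0.85)(1.00) − (0.00)(-0.25) = 0.8500
  C_23 = −[(0.85)(-0.05) − (0.00)(-0.25)] = 0.0425
  C_31 = (0.00)(-0.40) − (0.00)(0.85) = 0.0000
  C_32 = −[(0.85)(-0.40) − (0.00)(-0.40)] = 0.3400
  C_33 = (0.85)(0.85) − (0.00)(-0.40) = 0.7225
det(I−A) = Σ_j (I−A)_1j·C_1j = (0.85)(0.8300) + (0.00)(0.5000) + (0.00)(0.2325) = 0.7055
adj(I−A) = Cᵀ =
  [ 0.8300   0.0000   0.0000]
  [ 0.5000   0.8500   0.3400]
  [ 0.2325   0.0425   0.7225]
(I − A)⁻¹ = adj(I−A) / det(I−A) ≈
  [   1.1765     0.0000     0.0000]
  [   0.7087     1.2048     0.4819]
  [   0.3296     0.0602     1.0241]
The output multiplier for sector j is the column-j sum of the Leontief inverse (I − A)⁻¹ = adj(I−A) / det(I−A).
Column R of adj(I−A): (0.0000, 0.3400, 0.7225); det(I−A) = 0.7055.
m_R = (0.0000 + 0.3400 + 0.7225) / 0.7055 = 1.0625 / 0.7055 ≈ 1.506.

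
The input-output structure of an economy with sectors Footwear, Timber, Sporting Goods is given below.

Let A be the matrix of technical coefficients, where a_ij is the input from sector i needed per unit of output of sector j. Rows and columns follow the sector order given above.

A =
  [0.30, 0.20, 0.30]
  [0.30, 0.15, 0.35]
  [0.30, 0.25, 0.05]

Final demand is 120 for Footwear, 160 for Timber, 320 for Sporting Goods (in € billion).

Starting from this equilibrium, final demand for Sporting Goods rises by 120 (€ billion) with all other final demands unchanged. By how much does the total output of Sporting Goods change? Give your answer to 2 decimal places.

Δx_S = 196.33

I − A =
  [   0.70    -0.20    -0.30]
  [  -0.30     0.85    -0.35]
  [  -0.30    -0.25     0.95]
Cofactors of I−A, C_ij = (−1)^(i+j)·(minor ij) (rows/columns in the sector order above):
  C_11 = (0.85)(0.95) − (-0.35)(-0.25) = 0.7200
  C_12 = −[(-0.30)(0.95) − (-0.35)(-0.30)] = 0.3900
  C_13 = (-0.30)(-0.25) − (0.85)(-0.30) = 0.3300
  C_21 = −[(-0.20)(0.95) − (-0.30)(-0.25)] = 0.2650
  C_22 = (0.70)(0.95) − (-0.30)(-0.30) = 0.5750
  C_23 = −[(0.70)(-0.25) − (-0.20)(-0.30)] = 0.2350
  C_31 = (-0.20)(-0.35) − (-0.30)(0.85) = 0.3250
  C_32 = −[(0.70)(-0.35) − (-0.30)(-0.30)] = 0.3350
  C_33 = (0.70)(0.85) − (-0.20)(-0.30) = 0.5350
det(I−A) = Σ_j (I−A)_1j·C_1j = (0.70)(0.7200) + (-0.20)(0.3900) + (-0.30)(0.3300) = 0.3270
adj(I−A) = Cᵀ =
  [ 0.7200   0.2650   0.3250]
  [ 0.3900   0.5750   0.3350]
  [ 0.3300   0.2350   0.5350]
(I − A)⁻¹ = adj(I−A) / det(I−A) ≈
  [   2.2018     0.8104     0.9939]
  [   1.1927     1.7584     1.0245]
  [   1.0092     0.7187     1.6361]
Δx = (I − A)⁻¹ Δd with Δd having +120 in the Sporting Goods component and 0 elsewhere.
So Δx_S = L_SS · (+120), where L_SS = adj(I−A)_SS / det(I−A) = 0.5350 / 0.3270.
Δx_S = 0.5350 × (+120) / 0.3270 = 64.20 / 0.3270 ≈ 196.33.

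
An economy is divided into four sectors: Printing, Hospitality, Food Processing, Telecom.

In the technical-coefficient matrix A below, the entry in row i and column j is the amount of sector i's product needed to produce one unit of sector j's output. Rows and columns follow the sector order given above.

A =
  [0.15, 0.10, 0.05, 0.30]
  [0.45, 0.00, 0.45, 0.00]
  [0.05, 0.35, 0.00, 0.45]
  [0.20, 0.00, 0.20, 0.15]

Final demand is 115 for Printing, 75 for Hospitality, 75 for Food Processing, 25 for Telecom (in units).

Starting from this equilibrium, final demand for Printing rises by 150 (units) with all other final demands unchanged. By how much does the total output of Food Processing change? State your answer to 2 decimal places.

I − A =
  [   0.85    -0.10    -0.05    -0.30]
  [  -0.45     1.00    -0.45     0.00]
  [  -0.05    -0.35     1.00    -0.45]
  [  -0.20     0.00    -0.20     0.85]
Compute the cofactors C_ij = (−1)^(i+j)·(3×3 minor ij) of I−A; the adjugate is their transpose:
adj(I−A) = Cᵀ =
  [ 0.626125   0.111875   0.140750   0.295500]
  [ 0.401625   0.576375   0.344250   0.324000]
  [ 0.266375   0.245125   0.624250   0.424500]
  [ 0.210000   0.084000   0.180000   0.658500]
det(I−A) = Σ_j (I−A)_1j·C_1j = (0.85)(0.626125) + (-0.10)(0.401625) + (-0.05)(0.266375) + (-0.30)(0.210000) = 0.415725
(I − A)⁻¹ = adj(I−A) / det(I−A) ≈
  [   1.5061     0.2691     0.3386     0.7108]
  [   0.9661     1.3864     0.8281     0.7794]
  [   0.6407     0.5896     1.5016     1.0211]
  [   0.5051     0.2021     0.4330     1.5840]
Δx = (I − A)⁻¹ Δd with Δd having +150 in the Printing component and 0 elsewhere.
So Δx_F = L_FP · (+150), where L_FP = adj(I−A)_FP / det(I−A) = 0.266375 / 0.415725.
Δx_F = 0.266375 × (+150) / 0.415725 = 39.95625 / 0.415725 ≈ 96.11.

Δx_F = 96.11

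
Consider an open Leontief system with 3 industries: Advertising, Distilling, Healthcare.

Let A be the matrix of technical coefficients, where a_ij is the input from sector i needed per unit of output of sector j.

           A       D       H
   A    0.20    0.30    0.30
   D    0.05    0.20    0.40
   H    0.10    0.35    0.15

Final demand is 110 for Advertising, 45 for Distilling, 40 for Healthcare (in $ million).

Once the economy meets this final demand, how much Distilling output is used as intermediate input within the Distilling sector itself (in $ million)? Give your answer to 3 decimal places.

z_DD = 27.368

I − A =
  [   0.80    -0.30    -0.30]
  [  -0.05     0.80    -0.40]
  [  -0.10    -0.35     0.85]
Cofactors of I−A, C_ij = (−1)^(i+j)·(minor ij) (rows/columns in the sector order above):
  C_11 = (0.80)(0.85) − (-0.40)(-0.35) = 0.5400
  C_12 = −[(-0.05)(0.85) − (-0.40)(-0.10)] = 0.0825
  C_13 = (-0.05)(-0.35) − (0.80)(-0.10) = 0.0975
  C_21 = −[(-0.30)(0.85) − (-0.30)(-0.35)] = 0.3600
  C_22 = (0.80)(0.85) − (-0.30)(-0.10) = 0.6500
  C_23 = −[(0.80)(-0.35) − (-0.30)(-0.10)] = 0.3100
  C_31 = (-0.30)(-0.40) − (-0.30)(0.80) = 0.3600
  C_32 = −[(0.80)(-0.40) − (-0.30)(-0.05)] = 0.3350
  C_33 = (0.80)(0.80) − (-0.30)(-0.05) = 0.6250
det(I−A) = Σ_j (I−A)_1j·C_1j = (0.80)(0.5400) + (-0.30)(0.0825) + (-0.30)(0.0975) = 0.3780
adj(I−A) = Cᵀ =
  [ 0.5400   0.3600   0.3600]
  [ 0.0825   0.6500   0.3350]
  [ 0.0975   0.3100   0.6250]
(I − A)⁻¹ = adj(I−A) / det(I−A) ≈
  [   1.4286     0.9524     0.9524]
  [   0.2183     1.7196     0.8862]
  [   0.2579     0.8201     1.6534]
First solve x = (I − A)⁻¹ d = adj(I−A)·d / det(I−A); in particular x_D = (0.0825·110 + 0.6500·45 + 0.3350·40) / 0.3780 = 51.725 / 0.3780 ≈ 136.83862.
Intermediate flow from D to D: z_DD = a_DD · x_D = 0.20 × 51.725 / 0.3780 = 10.345 / 0.3780 ≈ 27.368.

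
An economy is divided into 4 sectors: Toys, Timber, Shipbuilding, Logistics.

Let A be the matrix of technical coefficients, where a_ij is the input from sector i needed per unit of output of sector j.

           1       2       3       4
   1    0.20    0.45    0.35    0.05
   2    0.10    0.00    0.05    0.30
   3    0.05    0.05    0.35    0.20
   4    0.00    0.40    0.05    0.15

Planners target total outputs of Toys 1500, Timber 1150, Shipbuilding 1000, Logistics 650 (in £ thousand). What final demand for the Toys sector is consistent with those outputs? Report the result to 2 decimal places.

d_1 = 300.00

I − A =
  [   0.80    -0.45    -0.35    -0.05]
  [  -0.10     1.00    -0.05    -0.30]
  [  -0.05    -0.05     0.65    -0.20]
  [   0.00    -0.40    -0.05     0.85]
d = (I − A) x:
  d_1 = (+0.80)·1500 + (-0.45)·1150 + (-0.35)·1000 + (-0.05)·650 = 300.00
  d_2 = (-0.10)·1500 + (+1.00)·1150 + (-0.05)·1000 + (-0.30)·650 = 755.00
  d_3 = (-0.05)·1500 + (-0.05)·1150 + (+0.65)·1000 + (-0.20)·650 = 387.50
  d_4 = (+0.00)·1500 + (-0.40)·1150 + (-0.05)·1000 + (+0.85)·650 = 42.50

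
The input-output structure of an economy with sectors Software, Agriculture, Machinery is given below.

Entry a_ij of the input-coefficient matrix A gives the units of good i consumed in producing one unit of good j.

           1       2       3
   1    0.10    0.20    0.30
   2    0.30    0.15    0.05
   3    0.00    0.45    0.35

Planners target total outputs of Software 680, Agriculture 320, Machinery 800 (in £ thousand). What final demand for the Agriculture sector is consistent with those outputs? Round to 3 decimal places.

d_2 = 28.000

I − A =
  [   0.90    -0.20    -0.30]
  [  -0.30     0.85    -0.05]
  [   0.00    -0.45     0.65]
d = (I − A) x:
  d_1 = (+0.90)·680 + (-0.20)·320 + (-0.30)·800 = 308.000
  d_2 = (-0.30)·680 + (+0.85)·320 + (-0.05)·800 = 28.000
  d_3 = (+0.00)·680 + (-0.45)·320 + (+0.65)·800 = 376.000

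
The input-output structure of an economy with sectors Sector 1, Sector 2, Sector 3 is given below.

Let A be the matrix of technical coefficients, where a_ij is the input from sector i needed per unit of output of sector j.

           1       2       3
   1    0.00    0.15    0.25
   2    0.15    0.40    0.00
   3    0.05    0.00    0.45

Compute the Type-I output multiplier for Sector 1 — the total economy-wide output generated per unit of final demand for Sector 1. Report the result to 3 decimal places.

I − A =
  [   1.00    -0.15    -0.25]
  [  -0.15     0.60     0.00]
  [  -0.05     0.00     0.55]
Cofactors of I−A, C_ij = (−1)^(i+j)·(minor ij) (rows/columns in the sector order above):
  C_11 = (0.60)(0.55) − (0.00)(0.00) = 0.3300
  C_12 = −[(-0.15)(0.55) − (0.00)(-0.05)] = 0.0825
  C_13 = (-0.15)(0.00) − (0.60)(-0.05) = 0.0300
  C_21 = −[(-0.15)(0.55) − (-0.25)(0.00)] = 0.0825
  C_22 = (1.00)(0.55) − (-0.25)(-0.05) = 0.5375
  C_23 = −[(1.00)(0.00) − (-0.15)(-0.05)] = 0.0075
  C_31 = (-0.15)(0.00) − (-0.25)(0.60) = 0.1500
  C_32 = −[(1.00)(0.00) − (-0.25)(-0.15)] = 0.0375
  C_33 = (1.00)(0.60) − (-0.15)(-0.15) = 0.5775
det(I−A) = Σ_j (I−A)_1j·C_1j = (1.00)(0.3300) + (-0.15)(0.0825) + (-0.25)(0.0300) = 0.310125
adj(I−A) = Cᵀ =
  [ 0.3300   0.0825   0.1500]
  [ 0.0825   0.5375   0.0375]
  [ 0.0300   0.0075   0.5775]
(I − A)⁻¹ = adj(I−A) / det(I−A) ≈
  [   1.0641     0.2660     0.4837]
  [   0.2660     1.7332     0.1209]
  [   0.0967     0.0242     1.8622]
The output multiplier for sector j is the column-j sum of the Leontief inverse (I − A)⁻¹ = adj(I−A) / det(I−A).
Column 1 of adj(I−A): (0.3300, 0.0825, 0.0300); det(I−A) = 0.310125.
m_1 = (0.3300 + 0.0825 + 0.0300) / 0.310125 = 0.4425 / 0.310125 ≈ 1.427.

m_1 = 1.427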